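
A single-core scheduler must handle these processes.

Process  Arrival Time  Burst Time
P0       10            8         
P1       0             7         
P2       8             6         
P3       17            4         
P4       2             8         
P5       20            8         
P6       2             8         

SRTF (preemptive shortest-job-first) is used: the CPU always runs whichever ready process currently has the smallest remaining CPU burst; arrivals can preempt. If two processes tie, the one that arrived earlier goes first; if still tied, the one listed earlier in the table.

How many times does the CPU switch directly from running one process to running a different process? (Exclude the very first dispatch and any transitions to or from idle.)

7

Gantt: | P1 0-7 | P4 7-8 | P2 8-14 | P4 14-21 | P3 21-25 | P6 25-33 | P0 33-41 | P5 41-49 |
Completion: P0=41  P1=7  P2=14  P3=25  P4=21  P5=49  P6=33
Turnaround (C−A): P0=31  P1=7  P2=6  P3=8  P4=19  P5=29  P6=31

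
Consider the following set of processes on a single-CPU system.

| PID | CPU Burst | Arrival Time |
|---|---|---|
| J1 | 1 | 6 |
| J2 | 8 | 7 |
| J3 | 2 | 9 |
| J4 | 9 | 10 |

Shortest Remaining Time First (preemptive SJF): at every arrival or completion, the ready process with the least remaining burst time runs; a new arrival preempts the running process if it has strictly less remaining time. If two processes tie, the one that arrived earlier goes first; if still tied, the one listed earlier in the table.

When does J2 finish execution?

Gantt: | idle 0-6 | J1 6-7 | J2 7-9 | J3 9-11 | J2 11-17 | J4 17-26 |
Completion: J1=7  J2=17  J3=11  J4=26
Turnaround (C−A): J1=1  J2=10  J3=2  J4=16

17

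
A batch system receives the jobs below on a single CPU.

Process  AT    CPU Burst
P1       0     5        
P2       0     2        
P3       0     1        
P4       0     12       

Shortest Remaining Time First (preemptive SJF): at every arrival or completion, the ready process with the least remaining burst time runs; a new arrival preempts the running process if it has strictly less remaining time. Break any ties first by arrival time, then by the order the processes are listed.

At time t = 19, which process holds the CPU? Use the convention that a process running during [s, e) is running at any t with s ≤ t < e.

Schedule: | P3 0-1 | P2 1-3 | P1 3-8 | P4 8-20 |
Completion: P1=8  P2=3  P3=1  P4=20
Turnaround (C−A): P1=8  P2=3  P3=1  P4=20

P4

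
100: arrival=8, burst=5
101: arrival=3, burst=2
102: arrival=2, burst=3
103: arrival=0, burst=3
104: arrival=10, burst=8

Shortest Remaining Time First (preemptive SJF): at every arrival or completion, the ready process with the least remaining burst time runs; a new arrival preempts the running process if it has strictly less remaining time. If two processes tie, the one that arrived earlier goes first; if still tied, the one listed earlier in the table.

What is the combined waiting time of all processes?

6

Gantt: | 103 0-3 | 101 3-5 | 102 5-8 | 100 8-13 | 104 13-21 |
Completion: 100=13  101=5  102=8  103=3  104=21
Waiting = turnaround − burst: 100=0, 101=0, 102=3, 103=0, 104=3
Total waiting = 0 + 0 + 3 + 0 + 3 = 6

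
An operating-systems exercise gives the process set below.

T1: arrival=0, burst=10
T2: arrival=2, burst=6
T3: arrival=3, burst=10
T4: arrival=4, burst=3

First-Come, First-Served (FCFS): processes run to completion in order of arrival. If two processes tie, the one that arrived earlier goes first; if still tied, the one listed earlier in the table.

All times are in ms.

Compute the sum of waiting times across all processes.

Gantt: | T1 0-10 | T2 10-16 | T3 16-26 | T4 26-29 |
Completion: T1=10  T2=16  T3=26  T4=29
Turnaround (C−A): T1=10  T2=14  T3=23  T4=25
Waiting = turnaround − burst: T1=0, T2=8, T3=13, T4=22
Total waiting = 0 + 8 + 13 + 22 = 43

43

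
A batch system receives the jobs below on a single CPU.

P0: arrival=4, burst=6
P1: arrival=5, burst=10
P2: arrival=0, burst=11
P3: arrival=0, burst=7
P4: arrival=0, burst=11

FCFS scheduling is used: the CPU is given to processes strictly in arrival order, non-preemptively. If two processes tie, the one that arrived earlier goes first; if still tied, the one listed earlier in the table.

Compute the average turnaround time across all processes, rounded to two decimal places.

Gantt: | P2 0-11 | P3 11-18 | P4 18-29 | P0 29-35 | P1 35-45 |
Completion: P0=35  P1=45  P2=11  P3=18  P4=29
Turnaround (C−A): P0=31  P1=40  P2=11  P3=18  P4=29
Turnaround times: P0=31, P1=40, P2=11, P3=18, P4=29
Average turnaround = (31+40+11+18+29) / 5 = 129/5 = 25.80

25.80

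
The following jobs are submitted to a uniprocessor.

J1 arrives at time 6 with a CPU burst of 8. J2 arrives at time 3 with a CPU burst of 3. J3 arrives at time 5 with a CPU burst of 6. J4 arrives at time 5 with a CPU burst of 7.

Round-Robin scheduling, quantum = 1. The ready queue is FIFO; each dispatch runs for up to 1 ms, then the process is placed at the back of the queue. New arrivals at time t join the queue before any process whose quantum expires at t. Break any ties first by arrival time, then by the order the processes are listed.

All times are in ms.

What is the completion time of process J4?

25

Schedule: | idle 0-3 | J2 3-5 | J3 5-6 | J4 6-7 | J2 7-8 | J1 8-9 | J3 9-10 | J4 10-11 | J1 11-12 | J3 12-13 | J4 13-14 | J1 14-15 | J3 15-16 | J4 16-17 | J1 17-18 | J3 18-19 | J4 19-20 | J1 20-21 | J3 21-22 | J4 22-23 | J1 23-24 | J4 24-25 | J1 25-27 |
Completion: J1=27  J2=8  J3=22  J4=25
Turnaround (C−A): J1=21  J2=5  J3=17  J4=20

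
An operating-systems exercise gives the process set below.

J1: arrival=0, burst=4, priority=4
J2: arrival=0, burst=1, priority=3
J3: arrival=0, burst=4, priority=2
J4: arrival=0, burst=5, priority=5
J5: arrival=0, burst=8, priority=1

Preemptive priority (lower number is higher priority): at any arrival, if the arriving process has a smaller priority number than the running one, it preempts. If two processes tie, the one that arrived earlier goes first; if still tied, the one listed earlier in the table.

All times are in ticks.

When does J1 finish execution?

17

Gantt: | J5 0-8 | J3 8-12 | J2 12-13 | J1 13-17 | J4 17-22 |
Completion: J1=17  J2=13  J3=12  J4=22  J5=8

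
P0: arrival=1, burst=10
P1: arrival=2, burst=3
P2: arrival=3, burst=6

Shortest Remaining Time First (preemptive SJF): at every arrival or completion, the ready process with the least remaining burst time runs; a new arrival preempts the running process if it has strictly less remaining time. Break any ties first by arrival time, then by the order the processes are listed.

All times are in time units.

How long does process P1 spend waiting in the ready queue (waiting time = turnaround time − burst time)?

0

Gantt: | idle 0-1 | P0 1-2 | P1 2-5 | P2 5-11 | P0 11-20 |
Completion: P0=20  P1=5  P2=11
Waiting(P1) = turnaround − burst = 3 − 3 = 0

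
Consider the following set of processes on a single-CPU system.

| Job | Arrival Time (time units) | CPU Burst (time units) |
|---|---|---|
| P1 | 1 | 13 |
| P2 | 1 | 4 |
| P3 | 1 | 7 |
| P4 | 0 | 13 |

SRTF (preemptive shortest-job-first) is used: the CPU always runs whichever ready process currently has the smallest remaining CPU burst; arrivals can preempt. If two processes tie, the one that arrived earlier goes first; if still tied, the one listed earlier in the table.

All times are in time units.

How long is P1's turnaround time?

36

Gantt: | P4 0-1 | P2 1-5 | P3 5-12 | P4 12-24 | P1 24-37 |
Completion: P1=37  P2=5  P3=12  P4=24
Turnaround(P1) = completion − arrival = 37 − 1 = 36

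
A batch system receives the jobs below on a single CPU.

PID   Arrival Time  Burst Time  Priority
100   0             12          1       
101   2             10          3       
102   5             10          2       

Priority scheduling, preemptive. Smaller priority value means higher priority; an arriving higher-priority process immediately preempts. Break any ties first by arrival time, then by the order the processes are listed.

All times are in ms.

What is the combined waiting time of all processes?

27

Timeline: | 100 0-12 | 102 12-22 | 101 22-32 |
Completion: 100=12  101=32  102=22
Waiting = turnaround − burst: 100=0, 101=20, 102=7
Total waiting = 0 + 20 + 7 = 27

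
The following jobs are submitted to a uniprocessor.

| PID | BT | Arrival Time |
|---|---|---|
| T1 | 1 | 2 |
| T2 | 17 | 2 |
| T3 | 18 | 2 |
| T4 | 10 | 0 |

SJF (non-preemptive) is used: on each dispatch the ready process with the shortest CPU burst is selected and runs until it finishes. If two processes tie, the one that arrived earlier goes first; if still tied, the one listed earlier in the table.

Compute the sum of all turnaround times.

Timeline: | T4 0-10 | T1 10-11 | T2 11-28 | T3 28-46 |
Completion: T1=11  T2=28  T3=46  T4=10
Turnaround (C−A): T1=9  T2=26  T3=44  T4=10
Turnaround = completion − arrival: T1=9, T2=26, T3=44, T4=10
Total turnaround = 9 + 26 + 44 + 10 = 89

89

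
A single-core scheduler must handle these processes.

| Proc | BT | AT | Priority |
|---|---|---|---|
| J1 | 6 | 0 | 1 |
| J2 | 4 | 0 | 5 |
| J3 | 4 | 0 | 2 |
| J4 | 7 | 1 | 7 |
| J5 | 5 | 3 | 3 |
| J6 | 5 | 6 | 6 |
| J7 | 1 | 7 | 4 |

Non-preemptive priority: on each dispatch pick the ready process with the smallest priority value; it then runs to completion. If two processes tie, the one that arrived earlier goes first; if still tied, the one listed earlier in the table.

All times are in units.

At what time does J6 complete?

25

Schedule: | J1 0-6 | J3 6-10 | J5 10-15 | J7 15-16 | J2 16-20 | J6 20-25 | J4 25-32 |
Completion: J1=6  J2=20  J3=10  J4=32  J5=15  J6=25  J7=16
Turnaround (C−A): J1=6  J2=20  J3=10  J4=31  J5=12  J6=19  J7=9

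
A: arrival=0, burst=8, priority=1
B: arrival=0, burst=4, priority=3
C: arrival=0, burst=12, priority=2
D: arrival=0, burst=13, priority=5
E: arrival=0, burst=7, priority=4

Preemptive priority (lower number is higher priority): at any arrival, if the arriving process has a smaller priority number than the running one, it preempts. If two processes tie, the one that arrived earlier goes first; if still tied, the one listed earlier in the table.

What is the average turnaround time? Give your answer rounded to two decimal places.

25.40

Gantt: | A 0-8 | C 8-20 | B 20-24 | E 24-31 | D 31-44 |
Completion: A=8  B=24  C=20  D=44  E=31
Turnaround (C−A): A=8  B=24  C=20  D=44  E=31
Turnaround times: A=8, B=24, C=20, D=44, E=31
Average turnaround = (8+24+20+44+31) / 5 = 127/5 = 25.40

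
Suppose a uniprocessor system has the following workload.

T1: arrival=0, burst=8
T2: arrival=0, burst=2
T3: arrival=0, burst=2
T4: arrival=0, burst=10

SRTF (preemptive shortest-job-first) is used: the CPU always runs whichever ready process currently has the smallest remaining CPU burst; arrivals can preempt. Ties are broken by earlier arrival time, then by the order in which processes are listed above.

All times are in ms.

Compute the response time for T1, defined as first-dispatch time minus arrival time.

4

Schedule: | T2 0-2 | T3 2-4 | T1 4-12 | T4 12-22 |
Completion: T1=12  T2=2  T3=4  T4=22
Turnaround (C−A): T1=12  T2=2  T3=4  T4=22
Response(T1) = first start − arrival = 4 − 0 = 4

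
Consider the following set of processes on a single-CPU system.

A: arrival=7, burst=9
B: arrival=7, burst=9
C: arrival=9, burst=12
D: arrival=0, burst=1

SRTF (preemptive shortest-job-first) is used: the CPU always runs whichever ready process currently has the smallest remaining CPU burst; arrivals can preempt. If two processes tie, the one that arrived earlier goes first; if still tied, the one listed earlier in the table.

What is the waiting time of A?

0

Schedule: | D 0-1 | idle 1-7 | A 7-16 | B 16-25 | C 25-37 |
Completion: A=16  B=25  C=37  D=1
Turnaround (C−A): A=9  B=18  C=28  D=1
Waiting(A) = turnaround − burst = 9 − 9 = 0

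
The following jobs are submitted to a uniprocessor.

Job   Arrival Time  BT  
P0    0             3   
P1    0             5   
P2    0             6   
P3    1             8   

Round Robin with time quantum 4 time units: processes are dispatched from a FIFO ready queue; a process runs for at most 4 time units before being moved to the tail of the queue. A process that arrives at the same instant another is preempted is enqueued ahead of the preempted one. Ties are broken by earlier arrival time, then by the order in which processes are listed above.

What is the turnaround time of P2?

18

Schedule: | P0 0-3 | P1 3-7 | P2 7-11 | P3 11-15 | P1 15-16 | P2 16-18 | P3 18-22 |
Completion: P0=3  P1=16  P2=18  P3=22
Turnaround (C−A): P0=3  P1=16  P2=18  P3=21
Turnaround(P2) = completion − arrival = 18 − 0 = 18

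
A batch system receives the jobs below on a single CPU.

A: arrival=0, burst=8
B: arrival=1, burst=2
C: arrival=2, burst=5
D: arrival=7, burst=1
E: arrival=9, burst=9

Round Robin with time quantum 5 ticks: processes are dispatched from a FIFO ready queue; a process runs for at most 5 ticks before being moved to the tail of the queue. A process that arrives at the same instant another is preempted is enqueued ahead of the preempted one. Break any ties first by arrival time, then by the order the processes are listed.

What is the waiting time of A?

Timeline: | A 0-5 | B 5-7 | C 7-12 | A 12-15 | D 15-16 | E 16-25 |
Completion: A=15  B=7  C=12  D=16  E=25
Waiting(A) = turnaround − burst = 15 − 8 = 7

7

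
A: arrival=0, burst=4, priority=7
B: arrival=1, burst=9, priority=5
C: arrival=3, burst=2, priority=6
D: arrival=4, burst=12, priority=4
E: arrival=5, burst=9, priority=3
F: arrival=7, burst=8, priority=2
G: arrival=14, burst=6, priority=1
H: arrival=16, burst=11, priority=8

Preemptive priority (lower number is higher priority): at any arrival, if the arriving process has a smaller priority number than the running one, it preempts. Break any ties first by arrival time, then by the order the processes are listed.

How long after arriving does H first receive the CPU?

34

Schedule: | A 0-1 | B 1-4 | D 4-5 | E 5-7 | F 7-14 | G 14-20 | F 20-21 | E 21-28 | D 28-39 | B 39-45 | C 45-47 | A 47-50 | H 50-61 |
Completion: A=50  B=45  C=47  D=39  E=28  F=21  G=20  H=61
Turnaround (C−A): A=50  B=44  C=44  D=35  E=23  F=14  G=6  H=45
Response(H) = first start − arrival = 50 − 16 = 34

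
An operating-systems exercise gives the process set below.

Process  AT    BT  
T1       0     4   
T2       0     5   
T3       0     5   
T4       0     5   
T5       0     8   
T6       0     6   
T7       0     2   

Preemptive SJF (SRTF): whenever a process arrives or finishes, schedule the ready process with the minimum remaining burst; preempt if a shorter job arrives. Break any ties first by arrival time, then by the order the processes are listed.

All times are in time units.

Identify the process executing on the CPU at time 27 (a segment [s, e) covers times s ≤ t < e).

Gantt: | T7 0-2 | T1 2-6 | T2 6-11 | T3 11-16 | T4 16-21 | T6 21-27 | T5 27-35 |
Completion: T1=6  T2=11  T3=16  T4=21  T5=35  T6=27  T7=2

T5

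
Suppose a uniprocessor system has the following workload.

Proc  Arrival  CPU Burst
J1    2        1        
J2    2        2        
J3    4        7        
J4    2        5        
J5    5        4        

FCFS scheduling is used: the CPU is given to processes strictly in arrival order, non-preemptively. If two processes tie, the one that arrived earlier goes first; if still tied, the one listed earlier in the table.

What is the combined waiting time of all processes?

22

Gantt: | idle 0-2 | J1 2-3 | J2 3-5 | J4 5-10 | J3 10-17 | J5 17-21 |
Completion: J1=3  J2=5  J3=17  J4=10  J5=21
Turnaround (C−A): J1=1  J2=3  J3=13  J4=8  J5=16
Waiting = turnaround − burst: J1=0, J2=1, J3=6, J4=3, J5=12
Total waiting = 0 + 1 + 6 + 3 + 12 = 22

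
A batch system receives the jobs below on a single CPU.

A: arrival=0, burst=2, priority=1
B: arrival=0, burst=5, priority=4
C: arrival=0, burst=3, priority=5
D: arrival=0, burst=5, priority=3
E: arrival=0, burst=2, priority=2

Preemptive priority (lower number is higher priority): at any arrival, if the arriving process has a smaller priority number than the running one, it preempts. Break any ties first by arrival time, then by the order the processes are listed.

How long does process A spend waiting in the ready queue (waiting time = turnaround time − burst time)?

Gantt: | A 0-2 | E 2-4 | D 4-9 | B 9-14 | C 14-17 |
Completion: A=2  B=14  C=17  D=9  E=4
Waiting(A) = turnaround − burst = 2 − 2 = 0

0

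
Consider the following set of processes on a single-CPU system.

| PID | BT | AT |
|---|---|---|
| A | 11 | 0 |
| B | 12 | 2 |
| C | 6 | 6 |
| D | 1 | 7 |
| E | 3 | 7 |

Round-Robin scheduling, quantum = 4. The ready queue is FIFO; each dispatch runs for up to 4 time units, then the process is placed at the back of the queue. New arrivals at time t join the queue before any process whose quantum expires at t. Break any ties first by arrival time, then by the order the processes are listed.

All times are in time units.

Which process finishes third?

A

Timeline: | A 0-4 | B 4-8 | A 8-12 | C 12-16 | D 16-17 | E 17-20 | B 20-24 | A 24-27 | C 27-29 | B 29-33 |
Completion: A=27  B=33  C=29  D=17  E=20
Turnaround (C−A): A=27  B=31  C=23  D=10  E=13
Finish order: D → E → A → C → B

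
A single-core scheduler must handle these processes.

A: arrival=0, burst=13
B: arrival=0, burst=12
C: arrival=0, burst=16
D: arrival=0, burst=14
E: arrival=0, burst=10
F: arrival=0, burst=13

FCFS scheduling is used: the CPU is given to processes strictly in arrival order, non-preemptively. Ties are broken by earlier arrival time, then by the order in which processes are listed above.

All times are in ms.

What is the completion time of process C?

41

Gantt: | A 0-13 | B 13-25 | C 25-41 | D 41-55 | E 55-65 | F 65-78 |
Completion: A=13  B=25  C=41  D=55  E=65  F=78
Turnaround (C−A): A=13  B=25  C=41  D=55  E=65  F=78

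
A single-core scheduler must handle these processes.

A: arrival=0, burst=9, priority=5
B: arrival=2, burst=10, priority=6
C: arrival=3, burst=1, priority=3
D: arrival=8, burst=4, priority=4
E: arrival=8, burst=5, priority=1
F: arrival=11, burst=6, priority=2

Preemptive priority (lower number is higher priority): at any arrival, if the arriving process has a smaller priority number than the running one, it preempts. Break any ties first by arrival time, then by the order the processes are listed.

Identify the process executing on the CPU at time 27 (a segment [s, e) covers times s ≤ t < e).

Gantt: | A 0-3 | C 3-4 | A 4-8 | E 8-13 | F 13-19 | D 19-23 | A 23-25 | B 25-35 |
Completion: A=25  B=35  C=4  D=23  E=13  F=19

B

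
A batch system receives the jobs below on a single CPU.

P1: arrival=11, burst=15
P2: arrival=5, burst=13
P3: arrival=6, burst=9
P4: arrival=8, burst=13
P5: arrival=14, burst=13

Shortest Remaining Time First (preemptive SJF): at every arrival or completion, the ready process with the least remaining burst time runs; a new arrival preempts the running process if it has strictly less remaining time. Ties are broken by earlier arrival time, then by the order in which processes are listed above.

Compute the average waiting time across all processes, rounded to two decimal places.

Timeline: | idle 0-5 | P2 5-6 | P3 6-15 | P2 15-27 | P4 27-40 | P5 40-53 | P1 53-68 |
Completion: P1=68  P2=27  P3=15  P4=40  P5=53
Waiting times: P1=42, P2=9, P3=0, P4=19, P5=26
Average waiting = (42+9+0+19+26) / 5 = 96/5 = 19.20

19.20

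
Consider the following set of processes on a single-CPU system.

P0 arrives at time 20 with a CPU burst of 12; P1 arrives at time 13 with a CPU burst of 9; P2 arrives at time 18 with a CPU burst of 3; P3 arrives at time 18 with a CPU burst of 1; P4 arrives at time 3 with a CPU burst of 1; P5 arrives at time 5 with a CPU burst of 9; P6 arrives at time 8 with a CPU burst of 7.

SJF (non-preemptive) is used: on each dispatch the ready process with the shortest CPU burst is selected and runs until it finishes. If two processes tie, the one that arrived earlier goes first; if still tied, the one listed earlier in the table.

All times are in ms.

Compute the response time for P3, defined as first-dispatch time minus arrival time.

Schedule: | idle 0-3 | P4 3-4 | idle 4-5 | P5 5-14 | P6 14-21 | P3 21-22 | P2 22-25 | P1 25-34 | P0 34-46 |
Completion: P0=46  P1=34  P2=25  P3=22  P4=4  P5=14  P6=21
Turnaround (C−A): P0=26  P1=21  P2=7  P3=4  P4=1  P5=9  P6=13
Response(P3) = first start − arrival = 21 − 18 = 3

3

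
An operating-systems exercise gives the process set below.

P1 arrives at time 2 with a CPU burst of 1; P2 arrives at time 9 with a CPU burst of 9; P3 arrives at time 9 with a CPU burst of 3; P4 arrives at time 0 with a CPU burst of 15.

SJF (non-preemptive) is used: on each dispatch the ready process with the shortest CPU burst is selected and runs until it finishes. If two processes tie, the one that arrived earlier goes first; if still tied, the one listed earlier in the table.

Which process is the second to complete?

Schedule: | P4 0-15 | P1 15-16 | P3 16-19 | P2 19-28 |
Completion: P1=16  P2=28  P3=19  P4=15
Finish order: P4 → P1 → P3 → P2

P1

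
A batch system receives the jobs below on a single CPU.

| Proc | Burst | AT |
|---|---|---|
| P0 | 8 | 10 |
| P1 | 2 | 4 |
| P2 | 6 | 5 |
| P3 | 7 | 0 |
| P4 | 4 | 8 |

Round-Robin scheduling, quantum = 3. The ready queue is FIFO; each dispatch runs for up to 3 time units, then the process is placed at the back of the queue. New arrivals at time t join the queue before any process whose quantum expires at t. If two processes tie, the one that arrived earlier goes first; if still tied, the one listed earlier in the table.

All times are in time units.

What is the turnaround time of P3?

Schedule: | P3 0-6 | P1 6-8 | P2 8-11 | P3 11-12 | P4 12-15 | P0 15-18 | P2 18-21 | P4 21-22 | P0 22-27 |
Completion: P0=27  P1=8  P2=21  P3=12  P4=22
Turnaround(P3) = completion − arrival = 12 − 0 = 12

12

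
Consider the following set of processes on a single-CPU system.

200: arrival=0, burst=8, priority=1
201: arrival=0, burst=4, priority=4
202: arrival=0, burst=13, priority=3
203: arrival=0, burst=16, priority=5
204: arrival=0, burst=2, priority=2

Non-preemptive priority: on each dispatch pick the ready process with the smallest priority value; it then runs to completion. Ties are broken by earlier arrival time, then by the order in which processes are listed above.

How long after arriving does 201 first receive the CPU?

23

Schedule: | 200 0-8 | 204 8-10 | 202 10-23 | 201 23-27 | 203 27-43 |
Completion: 200=8  201=27  202=23  203=43  204=10
Turnaround (C−A): 200=8  201=27  202=23  203=43  204=10
Response(201) = first start − arrival = 23 − 0 = 23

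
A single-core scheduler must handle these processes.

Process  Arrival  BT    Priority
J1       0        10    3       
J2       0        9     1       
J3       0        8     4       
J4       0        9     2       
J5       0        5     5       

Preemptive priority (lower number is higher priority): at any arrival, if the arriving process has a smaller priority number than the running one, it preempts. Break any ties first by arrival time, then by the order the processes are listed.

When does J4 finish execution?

18

Timeline: | J2 0-9 | J4 9-18 | J1 18-28 | J3 28-36 | J5 36-41 |
Completion: J1=28  J2=9  J3=36  J4=18  J5=41
Turnaround (C−A): J1=28  J2=9  J3=36  J4=18  J5=41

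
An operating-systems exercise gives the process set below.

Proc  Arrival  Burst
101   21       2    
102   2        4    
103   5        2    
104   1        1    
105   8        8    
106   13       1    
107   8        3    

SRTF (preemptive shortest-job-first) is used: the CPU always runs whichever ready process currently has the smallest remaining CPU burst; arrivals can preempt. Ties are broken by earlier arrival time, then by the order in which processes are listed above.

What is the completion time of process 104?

Schedule: | idle 0-1 | 104 1-2 | 102 2-6 | 103 6-8 | 107 8-11 | 105 11-13 | 106 13-14 | 105 14-20 | idle 20-21 | 101 21-23 |
Completion: 101=23  102=6  103=8  104=2  105=20  106=14  107=11
Turnaround (C−A): 101=2  102=4  103=3  104=1  105=12  106=1  107=3

2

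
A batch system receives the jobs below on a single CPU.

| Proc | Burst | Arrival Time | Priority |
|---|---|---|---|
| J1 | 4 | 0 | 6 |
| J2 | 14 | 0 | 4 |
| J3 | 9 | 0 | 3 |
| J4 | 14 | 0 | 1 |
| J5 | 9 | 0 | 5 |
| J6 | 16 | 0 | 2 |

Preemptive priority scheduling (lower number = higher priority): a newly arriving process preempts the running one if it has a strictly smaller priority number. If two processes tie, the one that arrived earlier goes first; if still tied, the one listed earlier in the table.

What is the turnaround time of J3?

39

Gantt: | J4 0-14 | J6 14-30 | J3 30-39 | J2 39-53 | J5 53-62 | J1 62-66 |
Completion: J1=66  J2=53  J3=39  J4=14  J5=62  J6=30
Turnaround(J3) = completion − arrival = 39 − 0 = 39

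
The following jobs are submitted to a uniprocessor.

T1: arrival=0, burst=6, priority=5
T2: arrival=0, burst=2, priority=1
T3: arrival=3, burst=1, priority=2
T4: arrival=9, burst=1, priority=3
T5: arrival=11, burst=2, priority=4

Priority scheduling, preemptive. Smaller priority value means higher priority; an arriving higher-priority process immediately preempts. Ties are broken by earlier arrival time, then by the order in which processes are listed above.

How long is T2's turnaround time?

2

Timeline: | T2 0-2 | T1 2-3 | T3 3-4 | T1 4-9 | T4 9-10 | idle 10-11 | T5 11-13 |
Completion: T1=9  T2=2  T3=4  T4=10  T5=13
Turnaround (C−A): T1=9  T2=2  T3=1  T4=1  T5=2
Turnaround(T2) = completion − arrival = 2 − 0 = 2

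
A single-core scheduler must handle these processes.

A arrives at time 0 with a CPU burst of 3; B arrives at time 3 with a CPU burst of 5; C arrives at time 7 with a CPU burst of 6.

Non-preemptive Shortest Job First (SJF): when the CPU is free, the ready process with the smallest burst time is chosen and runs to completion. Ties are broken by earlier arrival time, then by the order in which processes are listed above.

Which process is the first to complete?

Timeline: | A 0-3 | B 3-8 | C 8-14 |
Completion: A=3  B=8  C=14
Turnaround (C−A): A=3  B=5  C=7
Finish order: A → B → C

A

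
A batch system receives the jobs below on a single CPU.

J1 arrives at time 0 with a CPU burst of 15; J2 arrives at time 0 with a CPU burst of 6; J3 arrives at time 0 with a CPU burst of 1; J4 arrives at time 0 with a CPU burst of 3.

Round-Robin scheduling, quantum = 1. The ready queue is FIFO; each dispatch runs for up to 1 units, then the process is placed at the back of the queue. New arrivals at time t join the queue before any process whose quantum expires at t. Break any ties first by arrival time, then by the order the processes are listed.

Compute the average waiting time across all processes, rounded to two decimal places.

Schedule: | J1 0-1 | J2 1-2 | J3 2-3 | J4 3-4 | J1 4-5 | J2 5-6 | J4 6-7 | J1 7-8 | J2 8-9 | J4 9-10 | J1 10-11 | J2 11-12 | J1 12-13 | J2 13-14 | J1 14-15 | J2 15-16 | J1 16-25 |
Completion: J1=25  J2=16  J3=3  J4=10
Turnaround (C−A): J1=25  J2=16  J3=3  J4=10
Waiting times: J1=10, J2=10, J3=2, J4=7
Average waiting = (10+10+2+7) / 4 = 29/4 = 7.25

7.25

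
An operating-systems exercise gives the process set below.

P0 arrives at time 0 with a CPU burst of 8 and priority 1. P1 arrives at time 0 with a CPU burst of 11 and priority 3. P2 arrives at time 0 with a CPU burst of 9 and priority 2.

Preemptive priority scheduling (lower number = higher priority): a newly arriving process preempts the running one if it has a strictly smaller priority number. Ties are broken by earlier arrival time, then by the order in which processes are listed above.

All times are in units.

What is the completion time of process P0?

8

Gantt: | P0 0-8 | P2 8-17 | P1 17-28 |
Completion: P0=8  P1=28  P2=17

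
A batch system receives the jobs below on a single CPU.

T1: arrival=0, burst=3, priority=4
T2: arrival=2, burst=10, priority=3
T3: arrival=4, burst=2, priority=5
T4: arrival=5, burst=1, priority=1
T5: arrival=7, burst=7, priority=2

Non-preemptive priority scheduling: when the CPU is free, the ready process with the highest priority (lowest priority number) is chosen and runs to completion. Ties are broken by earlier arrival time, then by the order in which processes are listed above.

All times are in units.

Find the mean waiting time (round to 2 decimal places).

6.60

Gantt: | T1 0-3 | T2 3-13 | T4 13-14 | T5 14-21 | T3 21-23 |
Completion: T1=3  T2=13  T3=23  T4=14  T5=21
Waiting times: T1=0, T2=1, T3=17, T4=8, T5=7
Average waiting = (0+1+17+8+7) / 5 = 33/5 = 6.60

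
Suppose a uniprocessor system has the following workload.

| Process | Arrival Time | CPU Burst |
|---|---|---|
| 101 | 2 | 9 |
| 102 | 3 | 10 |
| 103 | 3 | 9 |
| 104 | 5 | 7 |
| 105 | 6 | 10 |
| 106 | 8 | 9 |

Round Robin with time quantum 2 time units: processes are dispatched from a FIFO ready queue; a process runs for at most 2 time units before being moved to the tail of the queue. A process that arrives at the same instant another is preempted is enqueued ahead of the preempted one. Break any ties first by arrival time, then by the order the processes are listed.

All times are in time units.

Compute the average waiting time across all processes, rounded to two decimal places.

Timeline: | idle 0-2 | 101 2-4 | 102 4-6 | 103 6-8 | 101 8-10 | 104 10-12 | 105 12-14 | 102 14-16 | 106 16-18 | 103 18-20 | 101 20-22 | 104 22-24 | 105 24-26 | 102 26-28 | 106 28-30 | 103 30-32 | 101 32-34 | 104 34-36 | 105 36-38 | 102 38-40 | 106 40-42 | 103 42-44 | 101 44-45 | 104 45-46 | 105 46-48 | 102 48-50 | 106 50-52 | 103 52-53 | 105 53-55 | 106 55-56 |
Completion: 101=45  102=50  103=53  104=46  105=55  106=56
Turnaround (C−A): 101=43  102=47  103=50  104=41  105=49  106=48
Waiting times: 101=34, 102=37, 103=41, 104=34, 105=39, 106=39
Average waiting = (34+37+41+34+39+39) / 6 = 224/6 = 37.33

37.33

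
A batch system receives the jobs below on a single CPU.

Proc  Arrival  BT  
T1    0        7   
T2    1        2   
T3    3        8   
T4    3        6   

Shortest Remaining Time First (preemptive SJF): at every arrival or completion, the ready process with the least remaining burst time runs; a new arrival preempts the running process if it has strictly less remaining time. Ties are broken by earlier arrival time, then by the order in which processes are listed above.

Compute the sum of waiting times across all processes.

Timeline: | T1 0-1 | T2 1-3 | T1 3-9 | T4 9-15 | T3 15-23 |
Completion: T1=9  T2=3  T3=23  T4=15
Turnaround (C−A): T1=9  T2=2  T3=20  T4=12
Waiting = turnaround − burst: T1=2, T2=0, T3=12, T4=6
Total waiting = 2 + 0 + 12 + 6 = 20

20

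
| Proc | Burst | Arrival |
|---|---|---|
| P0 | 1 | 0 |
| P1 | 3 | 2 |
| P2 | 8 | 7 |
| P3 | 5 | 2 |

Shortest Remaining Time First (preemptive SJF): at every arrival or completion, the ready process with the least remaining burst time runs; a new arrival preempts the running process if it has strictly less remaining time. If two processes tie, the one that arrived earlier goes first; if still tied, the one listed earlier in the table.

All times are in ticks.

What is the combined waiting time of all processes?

Timeline: | P0 0-1 | idle 1-2 | P1 2-5 | P3 5-10 | P2 10-18 |
Completion: P0=1  P1=5  P2=18  P3=10
Waiting = turnaround − burst: P0=0, P1=0, P2=3, P3=3
Total waiting = 0 + 0 + 3 + 3 = 6

6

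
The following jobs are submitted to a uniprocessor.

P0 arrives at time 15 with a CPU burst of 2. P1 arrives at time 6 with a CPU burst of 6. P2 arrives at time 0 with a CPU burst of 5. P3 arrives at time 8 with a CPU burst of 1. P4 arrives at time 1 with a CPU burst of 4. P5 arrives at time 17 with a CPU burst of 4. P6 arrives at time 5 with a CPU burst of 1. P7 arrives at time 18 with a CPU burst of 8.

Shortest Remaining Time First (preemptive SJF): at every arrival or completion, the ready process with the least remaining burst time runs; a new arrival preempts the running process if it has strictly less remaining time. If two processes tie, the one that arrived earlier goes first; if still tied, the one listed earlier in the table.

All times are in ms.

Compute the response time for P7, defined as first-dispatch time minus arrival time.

5

Schedule: | P2 0-5 | P6 5-6 | P4 6-8 | P3 8-9 | P4 9-11 | P1 11-17 | P0 17-19 | P5 19-23 | P7 23-31 |
Completion: P0=19  P1=17  P2=5  P3=9  P4=11  P5=23  P6=6  P7=31
Response(P7) = first start − arrival = 23 − 18 = 5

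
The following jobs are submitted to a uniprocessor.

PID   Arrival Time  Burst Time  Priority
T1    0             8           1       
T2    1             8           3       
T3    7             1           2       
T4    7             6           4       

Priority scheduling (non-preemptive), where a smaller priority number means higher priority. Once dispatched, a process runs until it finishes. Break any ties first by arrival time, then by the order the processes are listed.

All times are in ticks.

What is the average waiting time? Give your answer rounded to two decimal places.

Schedule: | T1 0-8 | T3 8-9 | T2 9-17 | T4 17-23 |
Completion: T1=8  T2=17  T3=9  T4=23
Waiting times: T1=0, T2=8, T3=1, T4=10
Average waiting = (0+8+1+10) / 4 = 19/4 = 4.75

4.75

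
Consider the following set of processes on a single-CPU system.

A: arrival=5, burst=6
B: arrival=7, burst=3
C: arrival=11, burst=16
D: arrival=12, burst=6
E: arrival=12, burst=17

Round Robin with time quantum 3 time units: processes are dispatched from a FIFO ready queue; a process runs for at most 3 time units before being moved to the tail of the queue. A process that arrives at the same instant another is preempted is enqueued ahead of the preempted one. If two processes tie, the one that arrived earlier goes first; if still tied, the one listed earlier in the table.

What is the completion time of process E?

Gantt: | idle 0-5 | A 5-8 | B 8-11 | A 11-14 | C 14-17 | D 17-20 | E 20-23 | C 23-26 | D 26-29 | E 29-32 | C 32-35 | E 35-38 | C 38-41 | E 41-44 | C 44-47 | E 47-50 | C 50-51 | E 51-53 |
Completion: A=14  B=11  C=51  D=29  E=53

53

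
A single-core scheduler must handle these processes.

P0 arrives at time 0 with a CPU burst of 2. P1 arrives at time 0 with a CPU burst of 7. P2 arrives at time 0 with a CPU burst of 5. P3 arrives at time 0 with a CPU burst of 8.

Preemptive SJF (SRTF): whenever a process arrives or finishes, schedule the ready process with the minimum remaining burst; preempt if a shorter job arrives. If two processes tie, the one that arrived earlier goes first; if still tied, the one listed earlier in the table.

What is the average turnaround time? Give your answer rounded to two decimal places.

11.25

Timeline: | P0 0-2 | P2 2-7 | P1 7-14 | P3 14-22 |
Completion: P0=2  P1=14  P2=7  P3=22
Turnaround (C−A): P0=2  P1=14  P2=7  P3=22
Turnaround times: P0=2, P1=14, P2=7, P3=22
Average turnaround = (2+14+7+22) / 4 = 45/4 = 11.25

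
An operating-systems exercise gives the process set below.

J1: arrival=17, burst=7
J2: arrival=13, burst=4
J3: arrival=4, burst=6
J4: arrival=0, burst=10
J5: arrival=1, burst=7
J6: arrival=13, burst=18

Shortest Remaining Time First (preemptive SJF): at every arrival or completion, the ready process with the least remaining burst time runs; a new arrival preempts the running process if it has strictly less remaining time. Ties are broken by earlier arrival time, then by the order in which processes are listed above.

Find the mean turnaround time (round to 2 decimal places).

Schedule: | J4 0-1 | J5 1-8 | J3 8-14 | J2 14-18 | J1 18-25 | J4 25-34 | J6 34-52 |
Completion: J1=25  J2=18  J3=14  J4=34  J5=8  J6=52
Turnaround (C−A): J1=8  J2=5  J3=10  J4=34  J5=7  J6=39
Turnaround times: J1=8, J2=5, J3=10, J4=34, J5=7, J6=39
Average turnaround = (8+5+10+34+7+39) / 6 = 103/6 = 17.17

17.17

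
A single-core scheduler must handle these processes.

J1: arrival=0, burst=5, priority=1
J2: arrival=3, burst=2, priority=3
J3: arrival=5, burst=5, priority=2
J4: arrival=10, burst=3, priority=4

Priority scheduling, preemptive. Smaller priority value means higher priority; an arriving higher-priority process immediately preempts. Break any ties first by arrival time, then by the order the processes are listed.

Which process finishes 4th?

Timeline: | J1 0-5 | J3 5-10 | J2 10-12 | J4 12-15 |
Completion: J1=5  J2=12  J3=10  J4=15
Finish order: J1 → J3 → J2 → J4

J4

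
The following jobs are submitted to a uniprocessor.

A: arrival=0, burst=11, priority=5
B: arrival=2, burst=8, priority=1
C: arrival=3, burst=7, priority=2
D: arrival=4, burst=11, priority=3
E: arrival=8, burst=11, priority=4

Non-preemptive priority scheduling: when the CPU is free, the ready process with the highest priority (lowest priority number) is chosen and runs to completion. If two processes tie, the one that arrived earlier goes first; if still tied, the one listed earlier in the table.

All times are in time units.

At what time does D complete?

37

Gantt: | A 0-11 | B 11-19 | C 19-26 | D 26-37 | E 37-48 |
Completion: A=11  B=19  C=26  D=37  E=48
Turnaround (C−A): A=11  B=17  C=23  D=33  E=40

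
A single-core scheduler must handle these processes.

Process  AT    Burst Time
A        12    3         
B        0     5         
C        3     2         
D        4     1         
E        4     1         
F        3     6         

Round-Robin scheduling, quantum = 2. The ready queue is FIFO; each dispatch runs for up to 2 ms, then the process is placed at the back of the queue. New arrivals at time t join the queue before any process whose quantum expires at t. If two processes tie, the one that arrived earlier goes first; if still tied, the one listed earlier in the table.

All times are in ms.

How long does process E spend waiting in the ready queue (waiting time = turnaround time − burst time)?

5

Timeline: | B 0-4 | C 4-6 | F 6-8 | D 8-9 | E 9-10 | B 10-11 | F 11-13 | A 13-15 | F 15-17 | A 17-18 |
Completion: A=18  B=11  C=6  D=9  E=10  F=17
Turnaround (C−A): A=6  B=11  C=3  D=5  E=6  F=14
Waiting(E) = turnaround − burst = 6 − 1 = 5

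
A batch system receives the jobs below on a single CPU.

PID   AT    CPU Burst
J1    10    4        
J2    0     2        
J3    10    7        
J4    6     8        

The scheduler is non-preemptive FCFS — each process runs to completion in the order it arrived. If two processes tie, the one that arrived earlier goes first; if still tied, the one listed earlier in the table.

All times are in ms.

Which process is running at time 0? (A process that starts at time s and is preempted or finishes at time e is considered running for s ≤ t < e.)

J2

Timeline: | J2 0-2 | idle 2-6 | J4 6-14 | J1 14-18 | J3 18-25 |
Completion: J1=18  J2=2  J3=25  J4=14
Turnaround (C−A): J1=8  J2=2  J3=15  J4=8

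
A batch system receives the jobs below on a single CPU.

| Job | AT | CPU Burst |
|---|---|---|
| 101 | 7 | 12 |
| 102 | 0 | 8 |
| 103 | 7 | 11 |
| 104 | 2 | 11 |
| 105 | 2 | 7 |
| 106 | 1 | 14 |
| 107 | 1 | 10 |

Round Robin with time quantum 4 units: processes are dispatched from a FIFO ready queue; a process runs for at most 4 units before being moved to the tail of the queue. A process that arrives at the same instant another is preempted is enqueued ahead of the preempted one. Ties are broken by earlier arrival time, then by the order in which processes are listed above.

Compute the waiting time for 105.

38

Timeline: | 102 0-4 | 106 4-8 | 107 8-12 | 104 12-16 | 105 16-20 | 102 20-24 | 101 24-28 | 103 28-32 | 106 32-36 | 107 36-40 | 104 40-44 | 105 44-47 | 101 47-51 | 103 51-55 | 106 55-59 | 107 59-61 | 104 61-64 | 101 64-68 | 103 68-71 | 106 71-73 |
Completion: 101=68  102=24  103=71  104=64  105=47  106=73  107=61
Turnaround (C−A): 101=61  102=24  103=64  104=62  105=45  106=72  107=60
Waiting(105) = turnaround − burst = 45 − 7 = 38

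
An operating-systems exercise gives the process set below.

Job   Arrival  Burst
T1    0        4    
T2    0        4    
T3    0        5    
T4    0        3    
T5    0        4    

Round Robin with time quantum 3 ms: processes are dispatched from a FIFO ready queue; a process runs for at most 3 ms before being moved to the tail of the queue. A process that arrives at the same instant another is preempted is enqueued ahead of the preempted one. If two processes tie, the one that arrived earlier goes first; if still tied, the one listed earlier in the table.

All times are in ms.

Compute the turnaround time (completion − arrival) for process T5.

20

Schedule: | T1 0-3 | T2 3-6 | T3 6-9 | T4 9-12 | T5 12-15 | T1 15-16 | T2 16-17 | T3 17-19 | T5 19-20 |
Completion: T1=16  T2=17  T3=19  T4=12  T5=20
Turnaround(T5) = completion − arrival = 20 − 0 = 20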